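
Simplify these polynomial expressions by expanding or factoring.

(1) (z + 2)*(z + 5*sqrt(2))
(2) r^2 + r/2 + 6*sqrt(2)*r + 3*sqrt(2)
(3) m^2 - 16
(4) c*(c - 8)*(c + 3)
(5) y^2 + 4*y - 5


(1) = z^2 + 2*z + 5*sqrt(2)*z + 10*sqrt(2)
(2) = (r + 1/2)*(r + 6*sqrt(2))
(3) = (m - 4)*(m + 4)
(4) = c^3 - 5*c^2 - 24*c
(5) = (y - 1)*(y + 5)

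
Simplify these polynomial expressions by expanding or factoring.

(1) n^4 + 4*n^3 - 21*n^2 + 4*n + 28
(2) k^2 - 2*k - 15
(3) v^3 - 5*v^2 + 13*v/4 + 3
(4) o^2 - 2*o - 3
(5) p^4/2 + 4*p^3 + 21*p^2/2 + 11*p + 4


(1) = (n - 2)^2*(n + 1)*(n + 7)
(2) = (k - 5)*(k + 3)
(3) = (v - 4)*(v - 3/2)*(v + 1/2)
(4) = (o - 3)*(o + 1)
(5) = (p/2 + 1)*(p + 1)^2*(p + 4)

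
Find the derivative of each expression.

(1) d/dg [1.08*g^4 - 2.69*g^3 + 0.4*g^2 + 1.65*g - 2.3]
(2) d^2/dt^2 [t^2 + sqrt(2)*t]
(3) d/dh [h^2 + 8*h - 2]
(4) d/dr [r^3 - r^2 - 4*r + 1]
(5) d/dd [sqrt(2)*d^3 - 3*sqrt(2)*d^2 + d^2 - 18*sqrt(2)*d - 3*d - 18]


(1) = 4.32*g^3 - 8.07*g^2 + 0.8*g + 1.65
(2) = 2
(3) = 2*h + 8
(4) = 3*r^2 - 2*r - 4
(5) = 3*sqrt(2)*d^2 - 6*sqrt(2)*d + 2*d - 18*sqrt(2) - 3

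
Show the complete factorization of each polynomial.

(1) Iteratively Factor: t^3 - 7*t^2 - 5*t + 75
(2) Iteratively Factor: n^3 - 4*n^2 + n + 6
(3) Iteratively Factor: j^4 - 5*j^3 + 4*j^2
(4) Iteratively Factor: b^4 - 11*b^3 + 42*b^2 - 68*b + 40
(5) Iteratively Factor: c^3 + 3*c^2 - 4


(1) = (t - 5)*(t^2 - 2*t - 15) = (t - 5)^2*(t + 3)
(2) = (n - 3)*(n^2 - n - 2) = (n - 3)*(n + 1)*(n - 2)
(3) = (j - 4)*(j^3 - j^2) = j*(j - 4)*(j^2 - j) = j*(j - 4)*(j - 1)*(j)
(4) = (b - 2)*(b^3 - 9*b^2 + 24*b - 20) = (b - 5)*(b - 2)*(b^2 - 4*b + 4) = (b - 5)*(b - 2)^2*(b - 2)
(5) = (c - 1)*(c^2 + 4*c + 4) = (c - 1)*(c + 2)*(c + 2)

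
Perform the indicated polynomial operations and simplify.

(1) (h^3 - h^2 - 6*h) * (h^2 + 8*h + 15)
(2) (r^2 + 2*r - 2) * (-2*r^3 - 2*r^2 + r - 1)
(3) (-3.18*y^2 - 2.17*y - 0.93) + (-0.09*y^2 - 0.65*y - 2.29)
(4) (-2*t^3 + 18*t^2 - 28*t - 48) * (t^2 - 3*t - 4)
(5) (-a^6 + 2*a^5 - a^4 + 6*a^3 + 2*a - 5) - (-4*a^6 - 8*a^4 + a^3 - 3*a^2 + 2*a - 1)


(1) = h^5 + 7*h^4 + h^3 - 63*h^2 - 90*h
(2) = -2*r^5 - 6*r^4 + r^3 + 5*r^2 - 4*r + 2
(3) = -3.27*y^2 - 2.82*y - 3.22
(4) = -2*t^5 + 24*t^4 - 74*t^3 - 36*t^2 + 256*t + 192
(5) = 3*a^6 + 2*a^5 + 7*a^4 + 5*a^3 + 3*a^2 - 4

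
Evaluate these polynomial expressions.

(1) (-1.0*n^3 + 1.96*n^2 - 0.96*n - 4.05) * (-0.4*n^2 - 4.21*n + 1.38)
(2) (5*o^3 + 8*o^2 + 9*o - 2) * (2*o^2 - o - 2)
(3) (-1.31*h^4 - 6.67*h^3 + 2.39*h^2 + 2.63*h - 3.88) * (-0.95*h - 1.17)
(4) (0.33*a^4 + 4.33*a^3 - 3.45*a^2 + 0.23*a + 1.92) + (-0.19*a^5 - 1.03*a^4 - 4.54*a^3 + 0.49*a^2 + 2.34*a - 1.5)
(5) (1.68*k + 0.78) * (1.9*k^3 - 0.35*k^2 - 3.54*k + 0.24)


(1) = 0.4*n^5 + 3.426*n^4 - 9.2476*n^3 + 8.3664*n^2 + 15.7257*n - 5.589
(2) = 10*o^5 + 11*o^4 - 29*o^2 - 16*o + 4
(3) = 1.2445*h^5 + 7.8692*h^4 + 5.5334*h^3 - 5.2948*h^2 + 0.6089*h + 4.5396
(4) = -0.19*a^5 - 0.7*a^4 - 0.21*a^3 - 2.96*a^2 + 2.57*a + 0.42
(5) = 3.192*k^4 + 0.894*k^3 - 6.2202*k^2 - 2.358*k + 0.1872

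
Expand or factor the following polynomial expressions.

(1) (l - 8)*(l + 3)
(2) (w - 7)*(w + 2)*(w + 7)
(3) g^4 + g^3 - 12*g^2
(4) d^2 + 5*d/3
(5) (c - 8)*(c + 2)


(1) = l^2 - 5*l - 24
(2) = w^3 + 2*w^2 - 49*w - 98
(3) = g^2*(g - 3)*(g + 4)
(4) = d*(d + 5/3)
(5) = c^2 - 6*c - 16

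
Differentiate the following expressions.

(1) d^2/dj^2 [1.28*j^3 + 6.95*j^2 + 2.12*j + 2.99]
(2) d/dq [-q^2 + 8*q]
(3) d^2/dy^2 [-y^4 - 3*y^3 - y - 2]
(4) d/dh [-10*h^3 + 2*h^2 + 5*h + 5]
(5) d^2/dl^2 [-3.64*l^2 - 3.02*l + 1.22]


(1) = 7.68*j + 13.9
(2) = 8 - 2*q
(3) = 6*y*(-2*y - 3)
(4) = -30*h^2 + 4*h + 5
(5) = -7.28000000000000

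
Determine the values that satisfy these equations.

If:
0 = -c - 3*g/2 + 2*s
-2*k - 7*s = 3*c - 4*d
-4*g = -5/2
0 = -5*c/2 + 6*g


Then:
c = 3/2
d = k/2 + 417/128
g = 5/8
s = 39/32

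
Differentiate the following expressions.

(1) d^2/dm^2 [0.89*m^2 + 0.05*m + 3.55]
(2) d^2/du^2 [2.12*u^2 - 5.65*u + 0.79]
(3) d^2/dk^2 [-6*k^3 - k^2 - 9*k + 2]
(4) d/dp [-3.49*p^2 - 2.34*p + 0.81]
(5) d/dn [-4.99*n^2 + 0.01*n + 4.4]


(1) = 1.78000000000000
(2) = 4.24000000000000
(3) = -36*k - 2
(4) = -6.98*p - 2.34
(5) = 0.01 - 9.98*n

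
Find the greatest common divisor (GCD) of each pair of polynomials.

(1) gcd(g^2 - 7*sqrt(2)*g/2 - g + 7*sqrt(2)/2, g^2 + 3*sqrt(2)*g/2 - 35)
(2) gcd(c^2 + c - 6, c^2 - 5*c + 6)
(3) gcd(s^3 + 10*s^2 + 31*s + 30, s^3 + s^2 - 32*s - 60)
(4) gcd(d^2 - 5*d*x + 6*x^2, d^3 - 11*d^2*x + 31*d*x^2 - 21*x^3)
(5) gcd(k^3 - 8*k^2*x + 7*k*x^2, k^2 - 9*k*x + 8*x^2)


(1) = gcd((g - 1)*(g - 7*sqrt(2)/2), (g - 7*sqrt(2)/2)*(g + 5*sqrt(2))) = g - 7*sqrt(2)/2
(2) = gcd((c - 2)*(c + 3), (c - 3)*(c - 2)) = c - 2
(3) = s^2 + 7*s + 10
(4) = gcd((d - 3*x)*(d - 2*x), (d - 7*x)*(d - 3*x)*(d - x)) = -d + 3*x
(5) = -k + x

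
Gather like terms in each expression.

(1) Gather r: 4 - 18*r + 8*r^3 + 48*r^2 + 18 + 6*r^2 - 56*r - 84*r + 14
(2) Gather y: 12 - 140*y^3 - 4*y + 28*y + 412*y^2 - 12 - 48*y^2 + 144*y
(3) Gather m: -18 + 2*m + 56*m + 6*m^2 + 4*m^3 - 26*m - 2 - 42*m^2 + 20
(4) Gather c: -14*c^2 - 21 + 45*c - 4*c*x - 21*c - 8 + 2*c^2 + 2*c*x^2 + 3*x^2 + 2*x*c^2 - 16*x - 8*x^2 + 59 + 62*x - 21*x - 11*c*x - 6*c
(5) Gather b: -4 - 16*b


(1) = 8*r^3 + 54*r^2 - 158*r + 36
(2) = -140*y^3 + 364*y^2 + 168*y
(3) = 4*m^3 - 36*m^2 + 32*m
(4) = c^2*(2*x - 12) + c*(2*x^2 - 15*x + 18) - 5*x^2 + 25*x + 30
(5) = -16*b - 4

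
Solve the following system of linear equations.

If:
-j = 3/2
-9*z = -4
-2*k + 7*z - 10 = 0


Then:
j = -3/2
k = -31/9
z = 4/9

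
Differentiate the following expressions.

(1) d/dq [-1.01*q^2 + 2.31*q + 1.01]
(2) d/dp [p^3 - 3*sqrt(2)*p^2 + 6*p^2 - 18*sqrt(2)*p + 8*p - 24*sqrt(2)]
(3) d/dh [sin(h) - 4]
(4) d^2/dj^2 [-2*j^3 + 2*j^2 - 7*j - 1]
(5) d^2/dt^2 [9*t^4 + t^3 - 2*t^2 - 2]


(1) = 2.31 - 2.02*q
(2) = 3*p^2 - 6*sqrt(2)*p + 12*p - 18*sqrt(2) + 8
(3) = cos(h)
(4) = 4 - 12*j
(5) = 108*t^2 + 6*t - 4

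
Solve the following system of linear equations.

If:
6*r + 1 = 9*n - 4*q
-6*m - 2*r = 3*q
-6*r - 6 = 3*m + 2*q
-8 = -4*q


Then:
m = -8/15
n = 1/15
q = 2
r = -7/5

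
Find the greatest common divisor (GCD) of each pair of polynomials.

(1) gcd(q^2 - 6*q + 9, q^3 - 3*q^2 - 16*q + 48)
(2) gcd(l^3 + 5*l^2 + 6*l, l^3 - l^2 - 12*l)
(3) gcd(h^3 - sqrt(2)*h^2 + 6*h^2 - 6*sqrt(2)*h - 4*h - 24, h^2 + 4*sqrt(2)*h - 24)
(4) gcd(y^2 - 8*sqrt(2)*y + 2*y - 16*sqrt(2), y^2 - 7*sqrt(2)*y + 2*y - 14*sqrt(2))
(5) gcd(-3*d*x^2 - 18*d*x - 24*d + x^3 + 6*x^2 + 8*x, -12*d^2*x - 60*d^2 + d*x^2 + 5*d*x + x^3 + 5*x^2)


(1) = q - 3
(2) = gcd(l*(l + 2)*(l + 3), l*(l - 4)*(l + 3)) = l^2 + 3*l
(3) = h - 2*sqrt(2)
(4) = y + 2
(5) = -3*d + x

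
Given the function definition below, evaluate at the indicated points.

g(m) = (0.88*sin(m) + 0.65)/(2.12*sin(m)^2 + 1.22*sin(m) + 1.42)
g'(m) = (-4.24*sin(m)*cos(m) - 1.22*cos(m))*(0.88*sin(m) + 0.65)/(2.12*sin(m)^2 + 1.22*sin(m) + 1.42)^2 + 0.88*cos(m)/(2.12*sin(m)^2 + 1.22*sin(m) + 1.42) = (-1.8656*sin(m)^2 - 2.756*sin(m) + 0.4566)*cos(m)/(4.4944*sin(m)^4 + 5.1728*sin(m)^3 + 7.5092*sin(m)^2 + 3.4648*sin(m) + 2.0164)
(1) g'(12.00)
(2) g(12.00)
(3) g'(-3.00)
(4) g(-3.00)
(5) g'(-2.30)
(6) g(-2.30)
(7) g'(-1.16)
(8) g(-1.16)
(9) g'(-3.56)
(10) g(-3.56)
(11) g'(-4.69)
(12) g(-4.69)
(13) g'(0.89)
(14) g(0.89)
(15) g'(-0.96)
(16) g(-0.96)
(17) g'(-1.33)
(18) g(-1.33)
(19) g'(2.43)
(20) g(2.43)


(1) = 0.62
(2) = 0.13
(3) = -0.48
(4) = 0.41
(5) = -0.34
(6) = -0.00
(7) = 0.13
(8) = -0.08
(9) = 0.17
(10) = 0.44
(11) = 0.00
(12) = 0.32
(13) = -0.13
(14) = 0.37
(15) = 0.25
(16) = -0.04
(17) = 0.07
(18) = -0.09
(19) = 0.17
(20) = 0.39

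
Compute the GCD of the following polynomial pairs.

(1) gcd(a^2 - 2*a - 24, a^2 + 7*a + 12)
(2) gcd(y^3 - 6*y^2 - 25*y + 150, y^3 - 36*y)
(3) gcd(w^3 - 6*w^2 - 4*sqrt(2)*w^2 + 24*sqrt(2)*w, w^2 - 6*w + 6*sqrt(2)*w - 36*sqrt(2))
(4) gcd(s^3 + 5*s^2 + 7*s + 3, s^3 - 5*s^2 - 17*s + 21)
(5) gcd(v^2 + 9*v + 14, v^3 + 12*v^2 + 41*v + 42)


(1) = a + 4
(2) = gcd((y - 6)*(y - 5)*(y + 5), y*(y - 6)*(y + 6)) = y - 6
(3) = w - 6
(4) = gcd((s + 1)^2*(s + 3), (s - 7)*(s - 1)*(s + 3)) = s + 3
(5) = v^2 + 9*v + 14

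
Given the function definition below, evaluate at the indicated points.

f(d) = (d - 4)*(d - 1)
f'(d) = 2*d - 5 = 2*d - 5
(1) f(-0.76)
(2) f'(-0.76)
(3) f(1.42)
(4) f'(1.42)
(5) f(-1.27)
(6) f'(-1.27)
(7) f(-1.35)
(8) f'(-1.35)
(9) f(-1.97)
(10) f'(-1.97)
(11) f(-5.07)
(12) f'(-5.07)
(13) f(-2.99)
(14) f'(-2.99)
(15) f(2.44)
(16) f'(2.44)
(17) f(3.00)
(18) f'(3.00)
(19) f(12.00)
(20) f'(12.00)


(1) = 8.38
(2) = -6.52
(3) = -1.08
(4) = -2.16
(5) = 11.96
(6) = -7.54
(7) = 12.57
(8) = -7.70
(9) = 17.73
(10) = -8.94
(11) = 55.05
(12) = -15.14
(13) = 27.89
(14) = -10.98
(15) = -2.25
(16) = -0.12
(17) = -2.00
(18) = 1.00
(19) = 88.00
(20) = 19.00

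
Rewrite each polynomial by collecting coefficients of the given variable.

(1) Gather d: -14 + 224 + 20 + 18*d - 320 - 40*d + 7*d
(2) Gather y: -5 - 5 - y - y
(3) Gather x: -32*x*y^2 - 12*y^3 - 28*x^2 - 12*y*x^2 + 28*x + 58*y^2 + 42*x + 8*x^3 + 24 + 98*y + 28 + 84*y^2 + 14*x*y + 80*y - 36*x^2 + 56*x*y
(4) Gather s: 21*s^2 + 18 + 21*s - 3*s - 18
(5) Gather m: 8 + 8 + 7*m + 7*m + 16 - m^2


(1) = -15*d - 90
(2) = -2*y - 10
(3) = 8*x^3 + x^2*(-12*y - 64) + x*(-32*y^2 + 70*y + 70) - 12*y^3 + 142*y^2 + 178*y + 52
(4) = 21*s^2 + 18*s
(5) = -m^2 + 14*m + 32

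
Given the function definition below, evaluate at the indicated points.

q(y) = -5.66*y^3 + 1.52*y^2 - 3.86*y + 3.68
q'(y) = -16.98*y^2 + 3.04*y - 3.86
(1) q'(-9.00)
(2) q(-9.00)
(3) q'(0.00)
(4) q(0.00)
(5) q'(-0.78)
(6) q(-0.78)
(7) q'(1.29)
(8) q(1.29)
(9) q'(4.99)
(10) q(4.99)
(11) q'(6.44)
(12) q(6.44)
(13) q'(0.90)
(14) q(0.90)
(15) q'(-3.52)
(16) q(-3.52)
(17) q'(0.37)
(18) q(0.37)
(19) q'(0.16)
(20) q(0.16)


(1) = -1406.60
(2) = 4287.68
(3) = -3.86
(4) = 3.68
(5) = -16.56
(6) = 10.30
(7) = -28.19
(8) = -10.92
(9) = -411.49
(10) = -681.00
(11) = -688.50
(12) = -1469.87
(13) = -14.88
(14) = -2.69
(15) = -224.95
(16) = 282.96
(17) = -5.06
(18) = 2.17
(19) = -3.81
(20) = 3.08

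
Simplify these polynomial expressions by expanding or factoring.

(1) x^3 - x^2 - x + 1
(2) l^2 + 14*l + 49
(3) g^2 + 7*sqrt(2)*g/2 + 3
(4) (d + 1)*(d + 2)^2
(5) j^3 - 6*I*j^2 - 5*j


(1) = (x - 1)^2*(x + 1)
(2) = (l + 7)^2
(3) = (g + sqrt(2)/2)*(g + 3*sqrt(2))
(4) = d^3 + 5*d^2 + 8*d + 4
(5) = j*(j - 5*I)*(j - I)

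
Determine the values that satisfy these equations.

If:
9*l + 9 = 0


Then:
l = -1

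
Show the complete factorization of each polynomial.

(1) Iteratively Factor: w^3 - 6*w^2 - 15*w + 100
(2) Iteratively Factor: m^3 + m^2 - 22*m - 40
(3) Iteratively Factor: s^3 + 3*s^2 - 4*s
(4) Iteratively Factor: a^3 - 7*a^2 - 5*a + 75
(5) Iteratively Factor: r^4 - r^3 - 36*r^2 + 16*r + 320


(1) = (w - 5)*(w^2 - w - 20) = (w - 5)*(w + 4)*(w - 5)
(2) = (m + 2)*(m^2 - m - 20) = (m - 5)*(m + 2)*(m + 4)
(3) = (s)*(s^2 + 3*s - 4) = s*(s + 4)*(s - 1)
(4) = (a + 3)*(a^2 - 10*a + 25) = (a - 5)*(a + 3)*(a - 5)
(5) = (r + 4)*(r^3 - 5*r^2 - 16*r + 80) = (r + 4)^2*(r^2 - 9*r + 20) = (r - 5)*(r + 4)^2*(r - 4)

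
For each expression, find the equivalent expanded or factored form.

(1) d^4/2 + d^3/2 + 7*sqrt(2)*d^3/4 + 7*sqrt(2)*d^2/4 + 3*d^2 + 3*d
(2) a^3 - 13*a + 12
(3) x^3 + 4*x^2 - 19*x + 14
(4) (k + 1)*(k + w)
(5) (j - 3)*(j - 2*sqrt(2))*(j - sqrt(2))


(1) = d*(d/2 + 1/2)*(d + 3*sqrt(2)/2)*(d + 2*sqrt(2))
(2) = (a - 3)*(a - 1)*(a + 4)
(3) = (x - 2)*(x - 1)*(x + 7)
(4) = k^2 + k*w + k + w
(5) = j^3 - 3*sqrt(2)*j^2 - 3*j^2 + 4*j + 9*sqrt(2)*j - 12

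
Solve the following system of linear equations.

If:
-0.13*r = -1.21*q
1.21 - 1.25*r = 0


Then:
q = 0.10
r = 0.97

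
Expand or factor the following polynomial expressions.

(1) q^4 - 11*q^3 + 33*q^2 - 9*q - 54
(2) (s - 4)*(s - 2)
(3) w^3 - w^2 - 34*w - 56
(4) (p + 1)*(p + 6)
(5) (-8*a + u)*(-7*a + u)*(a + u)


(1) = (q - 6)*(q - 3)^2*(q + 1)
(2) = s^2 - 6*s + 8
(3) = (w - 7)*(w + 2)*(w + 4)
(4) = p^2 + 7*p + 6
(5) = 56*a^3 + 41*a^2*u - 14*a*u^2 + u^3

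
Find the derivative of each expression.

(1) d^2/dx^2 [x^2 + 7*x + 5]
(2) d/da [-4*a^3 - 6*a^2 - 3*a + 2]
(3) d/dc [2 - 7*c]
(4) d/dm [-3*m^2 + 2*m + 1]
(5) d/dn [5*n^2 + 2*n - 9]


(1) = 2
(2) = -12*a^2 - 12*a - 3
(3) = -7
(4) = 2 - 6*m
(5) = 10*n + 2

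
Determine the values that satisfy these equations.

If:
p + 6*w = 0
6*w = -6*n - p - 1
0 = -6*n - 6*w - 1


Then:
n = -1/6
p = 0
w = 0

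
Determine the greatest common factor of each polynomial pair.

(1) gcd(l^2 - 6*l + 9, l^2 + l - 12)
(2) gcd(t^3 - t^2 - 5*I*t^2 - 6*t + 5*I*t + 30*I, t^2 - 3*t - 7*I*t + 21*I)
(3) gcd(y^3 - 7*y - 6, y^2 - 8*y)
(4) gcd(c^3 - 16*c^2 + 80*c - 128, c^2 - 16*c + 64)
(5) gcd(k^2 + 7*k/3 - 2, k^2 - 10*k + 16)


(1) = l - 3
(2) = t - 3
(3) = 1
(4) = gcd((c - 8)*(c - 4)^2, (c - 8)^2) = c - 8
(5) = gcd((k - 2/3)*(k + 3), (k - 8)*(k - 2)) = 1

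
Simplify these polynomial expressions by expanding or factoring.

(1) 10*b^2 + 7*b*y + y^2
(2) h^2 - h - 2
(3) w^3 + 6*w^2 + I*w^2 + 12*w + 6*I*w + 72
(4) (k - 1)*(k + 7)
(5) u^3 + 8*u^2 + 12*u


(1) = (2*b + y)*(5*b + y)
(2) = (h - 2)*(h + 1)
(3) = (w + 6)*(w - 3*I)*(w + 4*I)
(4) = k^2 + 6*k - 7
(5) = u*(u + 2)*(u + 6)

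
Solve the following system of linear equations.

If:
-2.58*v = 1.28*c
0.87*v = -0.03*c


Then:
c = 0.00
v = 0.00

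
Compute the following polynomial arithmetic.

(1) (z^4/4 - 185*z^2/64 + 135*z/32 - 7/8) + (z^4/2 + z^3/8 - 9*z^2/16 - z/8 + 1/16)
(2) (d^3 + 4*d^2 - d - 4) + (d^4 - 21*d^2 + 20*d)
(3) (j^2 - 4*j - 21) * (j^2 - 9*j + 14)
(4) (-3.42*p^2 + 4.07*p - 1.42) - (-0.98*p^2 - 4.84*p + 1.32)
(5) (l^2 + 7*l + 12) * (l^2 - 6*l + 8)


(1) = 3*z^4/4 + z^3/8 - 221*z^2/64 + 131*z/32 - 13/16
(2) = d^4 + d^3 - 17*d^2 + 19*d - 4
(3) = j^4 - 13*j^3 + 29*j^2 + 133*j - 294
(4) = -2.44*p^2 + 8.91*p - 2.74
(5) = l^4 + l^3 - 22*l^2 - 16*l + 96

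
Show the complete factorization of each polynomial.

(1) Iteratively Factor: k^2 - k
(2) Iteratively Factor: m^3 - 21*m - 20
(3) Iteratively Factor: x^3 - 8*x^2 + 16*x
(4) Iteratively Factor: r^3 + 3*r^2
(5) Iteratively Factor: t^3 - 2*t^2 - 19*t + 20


(1) = (k)*(k - 1)
(2) = (m + 4)*(m^2 - 4*m - 5) = (m - 5)*(m + 4)*(m + 1)
(3) = (x)*(x^2 - 8*x + 16) = x*(x - 4)*(x - 4)
(4) = (r)*(r^2 + 3*r) = r*(r + 3)*(r)
(5) = (t - 5)*(t^2 + 3*t - 4) = (t - 5)*(t + 4)*(t - 1)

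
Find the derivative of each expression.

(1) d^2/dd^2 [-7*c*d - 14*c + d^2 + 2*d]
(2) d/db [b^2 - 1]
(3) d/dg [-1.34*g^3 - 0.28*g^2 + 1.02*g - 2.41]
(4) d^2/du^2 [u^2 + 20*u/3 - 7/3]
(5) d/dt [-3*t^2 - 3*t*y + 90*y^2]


(1) = 2
(2) = 2*b
(3) = -4.02*g^2 - 0.56*g + 1.02
(4) = 2
(5) = -6*t - 3*y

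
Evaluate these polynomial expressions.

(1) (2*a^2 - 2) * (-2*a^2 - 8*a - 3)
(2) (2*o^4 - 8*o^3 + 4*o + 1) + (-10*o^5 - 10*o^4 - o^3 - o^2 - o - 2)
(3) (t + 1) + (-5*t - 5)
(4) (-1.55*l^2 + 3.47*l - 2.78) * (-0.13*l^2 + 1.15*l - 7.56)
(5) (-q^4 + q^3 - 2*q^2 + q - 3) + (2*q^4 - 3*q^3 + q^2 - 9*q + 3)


(1) = -4*a^4 - 16*a^3 - 2*a^2 + 16*a + 6
(2) = -10*o^5 - 8*o^4 - 9*o^3 - o^2 + 3*o - 1
(3) = -4*t - 4
(4) = 0.2015*l^4 - 2.2336*l^3 + 16.0699*l^2 - 29.4302*l + 21.0168
(5) = q^4 - 2*q^3 - q^2 - 8*q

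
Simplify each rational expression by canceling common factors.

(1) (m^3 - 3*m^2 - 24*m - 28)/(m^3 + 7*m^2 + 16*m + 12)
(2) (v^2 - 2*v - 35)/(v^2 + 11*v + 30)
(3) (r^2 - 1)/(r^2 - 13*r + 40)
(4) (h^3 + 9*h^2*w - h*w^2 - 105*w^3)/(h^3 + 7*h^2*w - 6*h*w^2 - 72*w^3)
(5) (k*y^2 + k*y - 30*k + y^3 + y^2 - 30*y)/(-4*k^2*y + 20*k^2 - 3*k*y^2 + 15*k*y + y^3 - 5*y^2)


(1) = (m - 7)/(m + 3)
(2) = (v - 7)/(v + 6)
(3) = (r^2 - 1)/(r^2 - 13*r + 40)
(4) = (h^2 + 12*h*w + 35*w^2)/(h^2 + 10*h*w + 24*w^2)
(5) = (y + 6)/(-4*k + y)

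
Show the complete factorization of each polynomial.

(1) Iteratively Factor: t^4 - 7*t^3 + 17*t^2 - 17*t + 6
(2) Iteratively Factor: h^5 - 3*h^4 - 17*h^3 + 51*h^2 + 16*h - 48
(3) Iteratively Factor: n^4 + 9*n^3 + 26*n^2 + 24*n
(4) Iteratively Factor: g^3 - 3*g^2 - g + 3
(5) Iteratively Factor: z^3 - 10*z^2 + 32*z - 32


(1) = (t - 1)*(t^3 - 6*t^2 + 11*t - 6) = (t - 3)*(t - 1)*(t^2 - 3*t + 2) = (t - 3)*(t - 2)*(t - 1)*(t - 1)
(2) = (h + 1)*(h^4 - 4*h^3 - 13*h^2 + 64*h - 48) = (h - 4)*(h + 1)*(h^3 - 13*h + 12) = (h - 4)*(h - 3)*(h + 1)*(h^2 + 3*h - 4) = (h - 4)*(h - 3)*(h + 1)*(h + 4)*(h - 1)
(3) = (n)*(n^3 + 9*n^2 + 26*n + 24) = n*(n + 3)*(n^2 + 6*n + 8) = n*(n + 2)*(n + 3)*(n + 4)
(4) = (g - 3)*(g^2 - 1) = (g - 3)*(g + 1)*(g - 1)
(5) = (z - 4)*(z^2 - 6*z + 8) = (z - 4)*(z - 2)*(z - 4)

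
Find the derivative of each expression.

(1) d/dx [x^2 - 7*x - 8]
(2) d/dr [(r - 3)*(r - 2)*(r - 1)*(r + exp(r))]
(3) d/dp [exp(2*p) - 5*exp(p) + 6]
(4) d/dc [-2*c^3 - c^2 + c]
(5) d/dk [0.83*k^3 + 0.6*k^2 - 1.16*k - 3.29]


(1) = 2*x - 7
(2) = r^3*exp(r) + 4*r^3 - 3*r^2*exp(r) - 18*r^2 - r*exp(r) + 22*r + 5*exp(r) - 6
(3) = (2*exp(p) - 5)*exp(p)
(4) = -6*c^2 - 2*c + 1
(5) = 2.49*k^2 + 1.2*k - 1.16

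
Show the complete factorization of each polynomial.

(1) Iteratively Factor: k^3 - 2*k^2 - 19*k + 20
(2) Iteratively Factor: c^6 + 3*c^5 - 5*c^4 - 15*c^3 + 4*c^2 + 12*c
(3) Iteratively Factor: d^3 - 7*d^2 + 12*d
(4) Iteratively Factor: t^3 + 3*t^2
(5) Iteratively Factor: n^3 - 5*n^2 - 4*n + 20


(1) = (k - 1)*(k^2 - k - 20) = (k - 5)*(k - 1)*(k + 4)
(2) = (c)*(c^5 + 3*c^4 - 5*c^3 - 15*c^2 + 4*c + 12) = c*(c + 1)*(c^4 + 2*c^3 - 7*c^2 - 8*c + 12) = c*(c - 2)*(c + 1)*(c^3 + 4*c^2 + c - 6) = c*(c - 2)*(c - 1)*(c + 1)*(c^2 + 5*c + 6) = c*(c - 2)*(c - 1)*(c + 1)*(c + 2)*(c + 3)
(3) = (d)*(d^2 - 7*d + 12) = d*(d - 3)*(d - 4)
(4) = (t)*(t^2 + 3*t) = t*(t + 3)*(t)
(5) = (n - 5)*(n^2 - 4) = (n - 5)*(n - 2)*(n + 2)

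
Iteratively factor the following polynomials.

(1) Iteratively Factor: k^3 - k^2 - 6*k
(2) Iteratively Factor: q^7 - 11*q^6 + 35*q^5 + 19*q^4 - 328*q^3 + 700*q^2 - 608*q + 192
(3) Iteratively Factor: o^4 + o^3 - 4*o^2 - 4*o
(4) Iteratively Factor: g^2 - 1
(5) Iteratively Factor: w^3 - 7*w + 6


(1) = (k - 3)*(k^2 + 2*k) = k*(k - 3)*(k + 2)
(2) = (q - 1)*(q^6 - 10*q^5 + 25*q^4 + 44*q^3 - 284*q^2 + 416*q - 192) = (q - 4)*(q - 1)*(q^5 - 6*q^4 + q^3 + 48*q^2 - 92*q + 48) = (q - 4)*(q - 2)*(q - 1)*(q^4 - 4*q^3 - 7*q^2 + 34*q - 24) = (q - 4)^2*(q - 2)*(q - 1)*(q^3 - 7*q + 6) = (q - 4)^2*(q - 2)*(q - 1)^2*(q^2 + q - 6) = (q - 4)^2*(q - 2)*(q - 1)^2*(q + 3)*(q - 2)
(3) = (o - 2)*(o^3 + 3*o^2 + 2*o) = (o - 2)*(o + 2)*(o^2 + o) = o*(o - 2)*(o + 2)*(o + 1)
(4) = (g + 1)*(g - 1)
(5) = (w - 2)*(w^2 + 2*w - 3) = (w - 2)*(w + 3)*(w - 1)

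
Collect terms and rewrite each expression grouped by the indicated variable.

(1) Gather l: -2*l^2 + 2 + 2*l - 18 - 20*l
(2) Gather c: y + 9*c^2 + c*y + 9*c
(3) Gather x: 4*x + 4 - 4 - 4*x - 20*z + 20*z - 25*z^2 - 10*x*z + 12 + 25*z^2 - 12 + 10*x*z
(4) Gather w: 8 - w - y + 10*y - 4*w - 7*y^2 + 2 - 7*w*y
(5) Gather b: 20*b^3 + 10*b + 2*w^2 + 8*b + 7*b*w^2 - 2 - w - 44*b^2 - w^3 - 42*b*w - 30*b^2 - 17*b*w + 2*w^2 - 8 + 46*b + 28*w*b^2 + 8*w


(1) = -2*l^2 - 18*l - 16
(2) = 9*c^2 + c*(y + 9) + y
(3) = 0
(4) = w*(-7*y - 5) - 7*y^2 + 9*y + 10
(5) = 20*b^3 + b^2*(28*w - 74) + b*(7*w^2 - 59*w + 64) - w^3 + 4*w^2 + 7*w - 10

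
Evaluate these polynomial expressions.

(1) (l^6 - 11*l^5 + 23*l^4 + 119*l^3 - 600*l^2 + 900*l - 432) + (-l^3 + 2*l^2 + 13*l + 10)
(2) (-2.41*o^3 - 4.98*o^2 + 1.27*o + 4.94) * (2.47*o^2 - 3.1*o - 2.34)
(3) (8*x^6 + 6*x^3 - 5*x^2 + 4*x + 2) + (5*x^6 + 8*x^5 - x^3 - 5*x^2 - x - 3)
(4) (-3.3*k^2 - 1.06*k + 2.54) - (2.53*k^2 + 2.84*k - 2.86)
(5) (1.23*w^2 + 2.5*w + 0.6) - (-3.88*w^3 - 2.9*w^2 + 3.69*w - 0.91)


(1) = l^6 - 11*l^5 + 23*l^4 + 118*l^3 - 598*l^2 + 913*l - 422
(2) = -5.9527*o^5 - 4.8296*o^4 + 24.2143*o^3 + 19.918*o^2 - 18.2858*o - 11.5596
(3) = 13*x^6 + 8*x^5 + 5*x^3 - 10*x^2 + 3*x - 1
(4) = -5.83*k^2 - 3.9*k + 5.4
(5) = 3.88*w^3 + 4.13*w^2 - 1.19*w + 1.51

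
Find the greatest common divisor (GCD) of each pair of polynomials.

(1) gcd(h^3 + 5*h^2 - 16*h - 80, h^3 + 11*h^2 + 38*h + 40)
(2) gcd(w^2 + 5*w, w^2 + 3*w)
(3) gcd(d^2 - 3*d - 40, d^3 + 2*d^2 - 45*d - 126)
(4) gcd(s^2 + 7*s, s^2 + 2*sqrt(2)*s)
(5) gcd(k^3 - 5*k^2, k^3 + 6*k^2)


(1) = h^2 + 9*h + 20
(2) = gcd(w*(w + 5), w*(w + 3)) = w
(3) = gcd((d - 8)*(d + 5), (d - 7)*(d + 3)*(d + 6)) = 1
(4) = gcd(s*(s + 7), s*(s + 2*sqrt(2))) = s
(5) = gcd(k^2*(k - 5), k^2*(k + 6)) = k^2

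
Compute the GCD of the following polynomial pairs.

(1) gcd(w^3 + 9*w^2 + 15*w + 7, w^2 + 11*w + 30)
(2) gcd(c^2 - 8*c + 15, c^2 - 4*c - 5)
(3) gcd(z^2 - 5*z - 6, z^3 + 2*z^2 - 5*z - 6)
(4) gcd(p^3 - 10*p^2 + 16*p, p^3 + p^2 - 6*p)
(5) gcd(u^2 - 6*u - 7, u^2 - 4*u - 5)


(1) = 1
(2) = c - 5
(3) = gcd((z - 6)*(z + 1), (z - 2)*(z + 1)*(z + 3)) = z + 1
(4) = p^2 - 2*p
(5) = u + 1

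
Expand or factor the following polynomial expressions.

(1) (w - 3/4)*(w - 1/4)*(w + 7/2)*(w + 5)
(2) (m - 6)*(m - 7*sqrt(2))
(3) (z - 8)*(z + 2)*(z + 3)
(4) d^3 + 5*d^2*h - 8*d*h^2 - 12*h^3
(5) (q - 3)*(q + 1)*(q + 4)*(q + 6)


(1) = w^4 + 15*w^3/2 + 147*w^2/16 - 509*w/32 + 105/32
(2) = m^2 - 7*sqrt(2)*m - 6*m + 42*sqrt(2)
(3) = z^3 - 3*z^2 - 34*z - 48
(4) = (d - 2*h)*(d + h)*(d + 6*h)
(5) = q^4 + 8*q^3 + q^2 - 78*q - 72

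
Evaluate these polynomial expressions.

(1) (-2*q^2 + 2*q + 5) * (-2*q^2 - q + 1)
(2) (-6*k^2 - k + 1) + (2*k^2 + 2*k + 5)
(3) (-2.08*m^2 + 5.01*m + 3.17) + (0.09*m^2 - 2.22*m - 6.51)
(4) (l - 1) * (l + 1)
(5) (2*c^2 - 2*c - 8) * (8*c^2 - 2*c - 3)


(1) = 4*q^4 - 2*q^3 - 14*q^2 - 3*q + 5
(2) = -4*k^2 + k + 6
(3) = -1.99*m^2 + 2.79*m - 3.34
(4) = l^2 - 1
(5) = 16*c^4 - 20*c^3 - 66*c^2 + 22*c + 24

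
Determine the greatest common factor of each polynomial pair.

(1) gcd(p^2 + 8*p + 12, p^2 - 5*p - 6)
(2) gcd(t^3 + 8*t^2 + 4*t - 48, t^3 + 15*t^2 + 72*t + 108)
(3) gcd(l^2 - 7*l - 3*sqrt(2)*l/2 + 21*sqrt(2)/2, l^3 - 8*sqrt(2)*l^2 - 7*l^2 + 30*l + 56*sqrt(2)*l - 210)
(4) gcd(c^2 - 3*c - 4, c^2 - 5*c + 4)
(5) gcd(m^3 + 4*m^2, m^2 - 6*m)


(1) = 1
(2) = t + 6
(3) = l - 7
(4) = c - 4
(5) = m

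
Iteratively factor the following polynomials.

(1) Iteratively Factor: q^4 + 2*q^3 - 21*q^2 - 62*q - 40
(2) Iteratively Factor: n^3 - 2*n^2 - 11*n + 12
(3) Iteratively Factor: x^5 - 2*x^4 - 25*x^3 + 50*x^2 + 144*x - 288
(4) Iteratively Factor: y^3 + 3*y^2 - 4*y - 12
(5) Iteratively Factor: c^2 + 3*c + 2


(1) = (q + 1)*(q^3 + q^2 - 22*q - 40) = (q - 5)*(q + 1)*(q^2 + 6*q + 8) = (q - 5)*(q + 1)*(q + 2)*(q + 4)
(2) = (n - 1)*(n^2 - n - 12) = (n - 1)*(n + 3)*(n - 4)
(3) = (x + 4)*(x^4 - 6*x^3 - x^2 + 54*x - 72) = (x + 3)*(x + 4)*(x^3 - 9*x^2 + 26*x - 24) = (x - 2)*(x + 3)*(x + 4)*(x^2 - 7*x + 12) = (x - 4)*(x - 2)*(x + 3)*(x + 4)*(x - 3)
(4) = (y + 3)*(y^2 - 4) = (y + 2)*(y + 3)*(y - 2)
(5) = (c + 1)*(c + 2)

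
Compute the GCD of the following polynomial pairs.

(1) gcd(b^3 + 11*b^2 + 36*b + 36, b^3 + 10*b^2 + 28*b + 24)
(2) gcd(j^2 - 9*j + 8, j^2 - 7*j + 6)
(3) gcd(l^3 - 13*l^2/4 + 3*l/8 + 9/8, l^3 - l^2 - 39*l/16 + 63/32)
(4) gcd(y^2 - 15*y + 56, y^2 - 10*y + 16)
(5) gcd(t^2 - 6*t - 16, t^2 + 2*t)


(1) = gcd((b + 2)*(b + 3)*(b + 6), (b + 2)^2*(b + 6)) = b^2 + 8*b + 12
(2) = gcd((j - 8)*(j - 1), (j - 6)*(j - 1)) = j - 1
(3) = l - 3/4
(4) = gcd((y - 8)*(y - 7), (y - 8)*(y - 2)) = y - 8
(5) = gcd((t - 8)*(t + 2), t*(t + 2)) = t + 2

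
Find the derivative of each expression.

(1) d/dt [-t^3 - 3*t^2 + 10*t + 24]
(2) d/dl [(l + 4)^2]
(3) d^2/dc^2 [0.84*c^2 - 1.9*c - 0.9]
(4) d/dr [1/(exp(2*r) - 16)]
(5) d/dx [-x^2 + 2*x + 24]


(1) = -3*t^2 - 6*t + 10
(2) = 2*l + 8
(3) = 1.68000000000000
(4) = -2*exp(2*r)/(exp(2*r) - 16)^2
(5) = 2 - 2*x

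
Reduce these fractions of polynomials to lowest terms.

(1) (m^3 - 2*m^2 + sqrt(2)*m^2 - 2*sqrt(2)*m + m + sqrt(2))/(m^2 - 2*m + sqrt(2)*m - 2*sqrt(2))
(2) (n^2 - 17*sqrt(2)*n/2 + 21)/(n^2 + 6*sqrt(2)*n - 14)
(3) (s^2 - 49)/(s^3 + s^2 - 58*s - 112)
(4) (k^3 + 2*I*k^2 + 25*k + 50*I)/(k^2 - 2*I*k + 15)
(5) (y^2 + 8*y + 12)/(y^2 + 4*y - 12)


(1) = (m^2 - 2*m + 1)/(m - 2)
(2) = (2*n^2 - 17*sqrt(2)*n + 42)/(2*n^2 + 12*sqrt(2)*n - 28)
(3) = (s - 7)/(s^2 - 6*s - 16)
(4) = (k^2 + 7*I*k - 10)/(k + 3*I)
(5) = (y + 2)/(y - 2)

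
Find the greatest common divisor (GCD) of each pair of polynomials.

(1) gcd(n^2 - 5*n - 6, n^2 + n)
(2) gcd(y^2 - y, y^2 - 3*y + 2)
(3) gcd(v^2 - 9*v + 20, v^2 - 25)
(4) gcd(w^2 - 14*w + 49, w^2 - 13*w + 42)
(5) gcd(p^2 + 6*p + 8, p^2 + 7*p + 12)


(1) = gcd((n - 6)*(n + 1), n*(n + 1)) = n + 1
(2) = y - 1
(3) = gcd((v - 5)*(v - 4), (v - 5)*(v + 5)) = v - 5
(4) = gcd((w - 7)^2, (w - 7)*(w - 6)) = w - 7
(5) = gcd((p + 2)*(p + 4), (p + 3)*(p + 4)) = p + 4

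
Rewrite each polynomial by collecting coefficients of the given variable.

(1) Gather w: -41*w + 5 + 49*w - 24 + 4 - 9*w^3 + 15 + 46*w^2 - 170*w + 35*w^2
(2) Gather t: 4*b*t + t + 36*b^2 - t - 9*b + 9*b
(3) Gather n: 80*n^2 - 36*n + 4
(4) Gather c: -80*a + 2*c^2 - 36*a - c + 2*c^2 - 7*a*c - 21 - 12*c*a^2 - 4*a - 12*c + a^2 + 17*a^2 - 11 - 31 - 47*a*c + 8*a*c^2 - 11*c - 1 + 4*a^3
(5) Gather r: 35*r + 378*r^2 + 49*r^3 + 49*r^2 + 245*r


(1) = -9*w^3 + 81*w^2 - 162*w
(2) = 36*b^2 + 4*b*t
(3) = 80*n^2 - 36*n + 4
(4) = 4*a^3 + 18*a^2 - 120*a + c^2*(8*a + 4) + c*(-12*a^2 - 54*a - 24) - 64
(5) = 49*r^3 + 427*r^2 + 280*r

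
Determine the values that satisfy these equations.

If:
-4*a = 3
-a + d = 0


Then:
a = -3/4
d = -3/4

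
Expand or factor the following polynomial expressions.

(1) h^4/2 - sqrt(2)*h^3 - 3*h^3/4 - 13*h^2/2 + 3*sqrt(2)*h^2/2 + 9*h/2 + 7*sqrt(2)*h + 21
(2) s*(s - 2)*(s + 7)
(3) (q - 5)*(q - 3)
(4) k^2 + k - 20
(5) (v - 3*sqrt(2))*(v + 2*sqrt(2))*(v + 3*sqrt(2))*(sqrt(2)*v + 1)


(1) = (h/2 + 1)*(h - 7/2)*(h - 3*sqrt(2))*(h + sqrt(2))
(2) = s^3 + 5*s^2 - 14*s
(3) = q^2 - 8*q + 15
(4) = (k - 4)*(k + 5)
(5) = sqrt(2)*v^4 + 5*v^3 - 16*sqrt(2)*v^2 - 90*v - 36*sqrt(2)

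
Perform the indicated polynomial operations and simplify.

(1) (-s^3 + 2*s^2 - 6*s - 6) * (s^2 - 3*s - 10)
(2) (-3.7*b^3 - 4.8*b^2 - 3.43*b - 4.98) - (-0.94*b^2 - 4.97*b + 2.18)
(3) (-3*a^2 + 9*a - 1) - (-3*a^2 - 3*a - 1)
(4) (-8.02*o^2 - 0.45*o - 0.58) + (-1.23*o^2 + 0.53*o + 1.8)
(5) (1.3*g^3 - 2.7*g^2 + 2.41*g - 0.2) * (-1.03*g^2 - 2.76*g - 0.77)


(1) = -s^5 + 5*s^4 - 2*s^3 - 8*s^2 + 78*s + 60
(2) = -3.7*b^3 - 3.86*b^2 + 1.54*b - 7.16
(3) = 12*a
(4) = -9.25*o^2 + 0.08*o + 1.22
(5) = -1.339*g^5 - 0.807*g^4 + 3.9687*g^3 - 4.3666*g^2 - 1.3037*g + 0.154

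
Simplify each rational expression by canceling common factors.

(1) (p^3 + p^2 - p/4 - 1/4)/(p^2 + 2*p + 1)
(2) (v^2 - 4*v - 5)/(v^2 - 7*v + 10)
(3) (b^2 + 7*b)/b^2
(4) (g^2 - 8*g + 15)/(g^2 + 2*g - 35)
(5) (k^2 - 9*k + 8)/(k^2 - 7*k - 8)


(1) = (4*p^2 - 1)/(4*p + 4)
(2) = (v + 1)/(v - 2)
(3) = (b + 7)/b
(4) = (g - 3)/(g + 7)
(5) = (k - 1)/(k + 1)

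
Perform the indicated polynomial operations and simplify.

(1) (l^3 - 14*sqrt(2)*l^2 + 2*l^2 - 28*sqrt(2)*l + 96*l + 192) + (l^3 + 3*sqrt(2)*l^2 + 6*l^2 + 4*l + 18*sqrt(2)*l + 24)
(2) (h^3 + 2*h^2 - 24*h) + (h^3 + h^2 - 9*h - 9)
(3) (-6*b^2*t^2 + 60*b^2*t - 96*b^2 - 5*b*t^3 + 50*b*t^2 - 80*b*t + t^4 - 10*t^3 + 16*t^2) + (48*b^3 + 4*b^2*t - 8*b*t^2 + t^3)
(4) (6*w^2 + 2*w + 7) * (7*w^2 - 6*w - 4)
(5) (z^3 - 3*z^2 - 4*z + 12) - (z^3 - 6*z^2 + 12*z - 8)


(1) = 2*l^3 - 11*sqrt(2)*l^2 + 8*l^2 - 10*sqrt(2)*l + 100*l + 216
(2) = 2*h^3 + 3*h^2 - 33*h - 9
(3) = 48*b^3 - 6*b^2*t^2 + 64*b^2*t - 96*b^2 - 5*b*t^3 + 42*b*t^2 - 80*b*t + t^4 - 9*t^3 + 16*t^2
(4) = 42*w^4 - 22*w^3 + 13*w^2 - 50*w - 28
(5) = 3*z^2 - 16*z + 20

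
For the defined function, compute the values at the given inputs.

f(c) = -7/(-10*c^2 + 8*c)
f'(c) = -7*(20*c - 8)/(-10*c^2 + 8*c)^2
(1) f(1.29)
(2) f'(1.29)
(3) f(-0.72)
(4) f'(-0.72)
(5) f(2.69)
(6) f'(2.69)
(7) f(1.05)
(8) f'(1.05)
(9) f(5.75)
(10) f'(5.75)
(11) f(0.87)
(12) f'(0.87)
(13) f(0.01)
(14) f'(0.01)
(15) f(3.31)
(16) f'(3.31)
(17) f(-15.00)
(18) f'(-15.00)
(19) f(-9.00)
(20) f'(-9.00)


(1) = 1.11
(2) = -3.12
(3) = 0.64
(4) = 1.31
(5) = 0.14
(6) = -0.12
(7) = 2.67
(8) = -13.21
(9) = 0.02
(10) = -0.01
(11) = 11.49
(12) = -177.42
(13) = -88.61
(14) = 8748.60
(15) = 0.08
(16) = -0.06
(17) = 0.00
(18) = 0.00
(19) = 0.01
(20) = 0.00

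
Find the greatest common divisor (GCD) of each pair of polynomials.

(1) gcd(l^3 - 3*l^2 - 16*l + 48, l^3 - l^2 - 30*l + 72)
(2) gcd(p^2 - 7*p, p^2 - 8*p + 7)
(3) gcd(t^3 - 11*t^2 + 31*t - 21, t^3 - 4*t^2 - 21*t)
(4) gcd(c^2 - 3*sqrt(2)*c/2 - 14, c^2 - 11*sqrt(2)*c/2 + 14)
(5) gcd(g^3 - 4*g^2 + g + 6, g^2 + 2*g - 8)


(1) = gcd((l - 4)*(l - 3)*(l + 4), (l - 4)*(l - 3)*(l + 6)) = l^2 - 7*l + 12
(2) = gcd(p*(p - 7), (p - 7)*(p - 1)) = p - 7
(3) = t - 7
(4) = gcd((c - 7*sqrt(2)/2)*(c + 2*sqrt(2)), (c - 7*sqrt(2)/2)*(c - 2*sqrt(2))) = c - 7*sqrt(2)/2
(5) = gcd((g - 3)*(g - 2)*(g + 1), (g - 2)*(g + 4)) = g - 2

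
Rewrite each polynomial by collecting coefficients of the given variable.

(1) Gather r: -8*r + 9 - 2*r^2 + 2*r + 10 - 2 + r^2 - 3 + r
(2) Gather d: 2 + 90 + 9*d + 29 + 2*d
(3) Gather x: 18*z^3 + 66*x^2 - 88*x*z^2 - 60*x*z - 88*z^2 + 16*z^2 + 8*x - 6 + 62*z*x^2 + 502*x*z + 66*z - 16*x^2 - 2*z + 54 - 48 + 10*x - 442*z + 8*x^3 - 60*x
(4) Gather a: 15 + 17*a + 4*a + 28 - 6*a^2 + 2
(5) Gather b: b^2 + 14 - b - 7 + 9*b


(1) = -r^2 - 5*r + 14
(2) = 11*d + 121
(3) = 8*x^3 + x^2*(62*z + 50) + x*(-88*z^2 + 442*z - 42) + 18*z^3 - 72*z^2 - 378*z
(4) = -6*a^2 + 21*a + 45
(5) = b^2 + 8*b + 7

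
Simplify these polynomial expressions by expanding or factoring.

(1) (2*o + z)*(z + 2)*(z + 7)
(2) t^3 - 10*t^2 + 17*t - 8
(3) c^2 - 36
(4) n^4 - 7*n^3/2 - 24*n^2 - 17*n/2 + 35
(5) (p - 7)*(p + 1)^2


(1) = 2*o*z^2 + 18*o*z + 28*o + z^3 + 9*z^2 + 14*z
(2) = (t - 8)*(t - 1)^2
(3) = (c - 6)*(c + 6)
(4) = (n - 7)*(n - 1)*(n + 2)*(n + 5/2)
(5) = p^3 - 5*p^2 - 13*p - 7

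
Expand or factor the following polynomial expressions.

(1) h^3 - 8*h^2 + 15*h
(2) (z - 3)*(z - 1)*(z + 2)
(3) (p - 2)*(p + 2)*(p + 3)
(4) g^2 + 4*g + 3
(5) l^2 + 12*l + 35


(1) = h*(h - 5)*(h - 3)
(2) = z^3 - 2*z^2 - 5*z + 6
(3) = p^3 + 3*p^2 - 4*p - 12
(4) = (g + 1)*(g + 3)
(5) = (l + 5)*(l + 7)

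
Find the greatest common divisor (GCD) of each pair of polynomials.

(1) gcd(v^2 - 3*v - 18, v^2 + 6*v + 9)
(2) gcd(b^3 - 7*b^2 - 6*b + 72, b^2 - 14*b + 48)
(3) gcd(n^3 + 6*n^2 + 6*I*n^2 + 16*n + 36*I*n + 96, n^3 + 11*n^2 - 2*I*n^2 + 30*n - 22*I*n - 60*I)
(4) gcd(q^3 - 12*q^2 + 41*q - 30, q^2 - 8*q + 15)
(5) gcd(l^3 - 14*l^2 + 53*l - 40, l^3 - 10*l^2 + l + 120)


(1) = v + 3
(2) = b - 6
(3) = gcd((n + 6)*(n - 2*I)*(n + 8*I), (n + 5)*(n + 6)*(n - 2*I)) = n^2 + n*(6 - 2*I) - 12*I
(4) = q - 5
(5) = l^2 - 13*l + 40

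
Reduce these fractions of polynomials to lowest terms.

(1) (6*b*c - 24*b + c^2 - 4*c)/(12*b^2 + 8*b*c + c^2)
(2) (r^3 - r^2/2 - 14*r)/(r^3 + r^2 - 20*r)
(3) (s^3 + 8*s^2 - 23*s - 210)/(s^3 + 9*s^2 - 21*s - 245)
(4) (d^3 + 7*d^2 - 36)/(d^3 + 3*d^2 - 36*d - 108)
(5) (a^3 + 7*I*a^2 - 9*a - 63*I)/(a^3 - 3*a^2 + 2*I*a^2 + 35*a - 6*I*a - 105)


(1) = (c - 4)/(2*b + c)
(2) = (2*r + 7)/(2*r + 10)
(3) = (s + 6)/(s + 7)
(4) = (d - 2)/(d - 6)
(5) = (a + 3)/(a - 5*I)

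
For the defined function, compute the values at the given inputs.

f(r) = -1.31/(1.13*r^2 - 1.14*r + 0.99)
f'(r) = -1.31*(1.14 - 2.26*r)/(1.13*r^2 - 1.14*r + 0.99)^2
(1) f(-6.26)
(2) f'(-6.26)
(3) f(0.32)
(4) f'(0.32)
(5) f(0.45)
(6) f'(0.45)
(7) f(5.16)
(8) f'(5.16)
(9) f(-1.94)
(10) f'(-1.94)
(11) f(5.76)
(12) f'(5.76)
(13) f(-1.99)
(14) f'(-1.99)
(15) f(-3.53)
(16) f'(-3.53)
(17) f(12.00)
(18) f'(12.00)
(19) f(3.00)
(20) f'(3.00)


(1) = -0.02
(2) = -0.01
(3) = -1.77
(4) = -0.99
(5) = -1.86
(6) = -0.32
(7) = -0.05
(8) = 0.02
(9) = -0.18
(10) = -0.13
(11) = -0.04
(12) = 0.02
(13) = -0.17
(14) = -0.12
(15) = -0.07
(16) = -0.03
(17) = -0.01
(18) = 0.00
(19) = -0.17
(20) = 0.12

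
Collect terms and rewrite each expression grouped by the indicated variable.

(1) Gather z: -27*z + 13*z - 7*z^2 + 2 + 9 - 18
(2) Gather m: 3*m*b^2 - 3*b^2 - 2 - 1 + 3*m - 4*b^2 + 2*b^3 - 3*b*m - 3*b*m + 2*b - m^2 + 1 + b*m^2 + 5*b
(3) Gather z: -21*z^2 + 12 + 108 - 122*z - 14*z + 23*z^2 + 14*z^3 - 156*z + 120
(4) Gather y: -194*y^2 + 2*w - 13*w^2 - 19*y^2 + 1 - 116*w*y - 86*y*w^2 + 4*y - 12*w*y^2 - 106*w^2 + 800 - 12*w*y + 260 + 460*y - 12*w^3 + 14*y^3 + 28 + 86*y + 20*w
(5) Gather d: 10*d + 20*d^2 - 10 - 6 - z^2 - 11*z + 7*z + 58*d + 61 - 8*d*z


(1) = -7*z^2 - 14*z - 7
(2) = 2*b^3 - 7*b^2 + 7*b + m^2*(b - 1) + m*(3*b^2 - 6*b + 3) - 2
(3) = 14*z^3 + 2*z^2 - 292*z + 240
(4) = -12*w^3 - 119*w^2 + 22*w + 14*y^3 + y^2*(-12*w - 213) + y*(-86*w^2 - 128*w + 550) + 1089
(5) = 20*d^2 + d*(68 - 8*z) - z^2 - 4*z + 45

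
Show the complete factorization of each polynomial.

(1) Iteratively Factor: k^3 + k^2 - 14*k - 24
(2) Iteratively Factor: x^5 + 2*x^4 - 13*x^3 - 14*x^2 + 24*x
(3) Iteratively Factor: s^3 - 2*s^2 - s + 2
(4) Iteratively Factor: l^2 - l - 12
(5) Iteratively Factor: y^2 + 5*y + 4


(1) = (k - 4)*(k^2 + 5*k + 6) = (k - 4)*(k + 3)*(k + 2)
(2) = (x + 2)*(x^4 - 13*x^2 + 12*x) = x*(x + 2)*(x^3 - 13*x + 12) = x*(x + 2)*(x + 4)*(x^2 - 4*x + 3) = x*(x - 3)*(x + 2)*(x + 4)*(x - 1)
(3) = (s - 1)*(s^2 - s - 2) = (s - 2)*(s - 1)*(s + 1)
(4) = (l - 4)*(l + 3)
(5) = (y + 4)*(y + 1)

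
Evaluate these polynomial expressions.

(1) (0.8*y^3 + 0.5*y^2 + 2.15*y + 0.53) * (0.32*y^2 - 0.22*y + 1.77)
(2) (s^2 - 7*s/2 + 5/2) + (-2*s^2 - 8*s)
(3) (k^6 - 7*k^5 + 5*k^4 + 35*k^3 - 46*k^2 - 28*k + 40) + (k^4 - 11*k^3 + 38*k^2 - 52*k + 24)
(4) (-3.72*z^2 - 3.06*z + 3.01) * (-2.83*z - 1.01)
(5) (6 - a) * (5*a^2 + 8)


(1) = 0.256*y^5 - 0.016*y^4 + 1.994*y^3 + 0.5816*y^2 + 3.6889*y + 0.9381
(2) = -s^2 - 23*s/2 + 5/2
(3) = k^6 - 7*k^5 + 6*k^4 + 24*k^3 - 8*k^2 - 80*k + 64
(4) = 10.5276*z^3 + 12.417*z^2 - 5.4277*z - 3.0401
(5) = -5*a^3 + 30*a^2 - 8*a + 48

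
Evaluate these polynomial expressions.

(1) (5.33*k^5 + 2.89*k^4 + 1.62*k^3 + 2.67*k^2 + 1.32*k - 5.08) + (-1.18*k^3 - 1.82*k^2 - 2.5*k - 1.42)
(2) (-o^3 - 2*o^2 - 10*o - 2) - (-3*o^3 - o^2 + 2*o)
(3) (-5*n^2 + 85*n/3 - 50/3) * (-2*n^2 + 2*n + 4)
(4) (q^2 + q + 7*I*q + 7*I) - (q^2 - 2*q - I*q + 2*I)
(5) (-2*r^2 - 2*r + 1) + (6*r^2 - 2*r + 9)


(1) = 5.33*k^5 + 2.89*k^4 + 0.44*k^3 + 0.85*k^2 - 1.18*k - 6.5
(2) = 2*o^3 - o^2 - 12*o - 2
(3) = 10*n^4 - 200*n^3/3 + 70*n^2 + 80*n - 200/3
(4) = 3*q + 8*I*q + 5*I
(5) = 4*r^2 - 4*r + 10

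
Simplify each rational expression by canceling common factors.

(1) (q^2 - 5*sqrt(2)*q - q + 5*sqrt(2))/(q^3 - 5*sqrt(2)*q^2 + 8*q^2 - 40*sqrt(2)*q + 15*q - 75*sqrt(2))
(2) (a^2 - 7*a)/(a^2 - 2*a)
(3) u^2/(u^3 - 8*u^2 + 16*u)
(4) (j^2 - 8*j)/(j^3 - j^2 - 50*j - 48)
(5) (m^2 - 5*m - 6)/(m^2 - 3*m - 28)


(1) = (q - 1)/(q^2 + 8*q + 15)
(2) = (a - 7)/(a - 2)
(3) = u/(u^2 - 8*u + 16)
(4) = j/(j^2 + 7*j + 6)
(5) = (m^2 - 5*m - 6)/(m^2 - 3*m - 28)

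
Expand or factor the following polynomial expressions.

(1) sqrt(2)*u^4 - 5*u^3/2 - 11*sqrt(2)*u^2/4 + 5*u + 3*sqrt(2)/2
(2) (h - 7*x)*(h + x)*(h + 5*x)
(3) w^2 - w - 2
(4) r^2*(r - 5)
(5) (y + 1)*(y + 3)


(1) = (u - 3*sqrt(2)/2)*(u - sqrt(2))*(u + sqrt(2))*(sqrt(2)*u + 1/2)
(2) = h^3 - h^2*x - 37*h*x^2 - 35*x^3
(3) = (w - 2)*(w + 1)
(4) = r^3 - 5*r^2
(5) = y^2 + 4*y + 3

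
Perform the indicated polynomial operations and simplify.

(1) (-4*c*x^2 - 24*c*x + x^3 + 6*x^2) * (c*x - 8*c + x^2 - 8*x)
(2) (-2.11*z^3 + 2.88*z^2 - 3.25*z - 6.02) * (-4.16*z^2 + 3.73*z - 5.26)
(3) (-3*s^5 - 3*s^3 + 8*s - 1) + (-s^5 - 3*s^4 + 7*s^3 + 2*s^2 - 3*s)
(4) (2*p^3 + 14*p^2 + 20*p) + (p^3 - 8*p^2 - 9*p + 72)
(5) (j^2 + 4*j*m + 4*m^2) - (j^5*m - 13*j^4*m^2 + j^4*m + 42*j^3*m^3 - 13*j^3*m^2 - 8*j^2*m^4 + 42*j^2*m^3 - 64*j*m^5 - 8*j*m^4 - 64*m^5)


(1) = -4*c^2*x^3 + 8*c^2*x^2 + 192*c^2*x - 3*c*x^4 + 6*c*x^3 + 144*c*x^2 + x^5 - 2*x^4 - 48*x^3
(2) = 8.7776*z^5 - 19.8511*z^4 + 35.361*z^3 - 2.2281*z^2 - 5.3596*z + 31.6652
(3) = -4*s^5 - 3*s^4 + 4*s^3 + 2*s^2 + 5*s - 1
(4) = 3*p^3 + 6*p^2 + 11*p + 72
(5) = -j^5*m + 13*j^4*m^2 - j^4*m - 42*j^3*m^3 + 13*j^3*m^2 + 8*j^2*m^4 - 42*j^2*m^3 + j^2 + 64*j*m^5 + 8*j*m^4 + 4*j*m + 64*m^5 + 4*m^2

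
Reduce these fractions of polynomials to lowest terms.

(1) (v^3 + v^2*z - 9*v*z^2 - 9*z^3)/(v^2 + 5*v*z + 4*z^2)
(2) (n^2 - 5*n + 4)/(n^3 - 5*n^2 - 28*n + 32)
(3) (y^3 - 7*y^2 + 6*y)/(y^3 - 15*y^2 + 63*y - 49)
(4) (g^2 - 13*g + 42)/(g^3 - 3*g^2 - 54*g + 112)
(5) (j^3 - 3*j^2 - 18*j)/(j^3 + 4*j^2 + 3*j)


(1) = (v^2 - 9*z^2)/(v + 4*z)
(2) = (n - 4)/(n^2 - 4*n - 32)
(3) = (y^2 - 6*y)/(y^2 - 14*y + 49)
(4) = (g^2 - 13*g + 42)/(g^3 - 3*g^2 - 54*g + 112)
(5) = (j - 6)/(j + 1)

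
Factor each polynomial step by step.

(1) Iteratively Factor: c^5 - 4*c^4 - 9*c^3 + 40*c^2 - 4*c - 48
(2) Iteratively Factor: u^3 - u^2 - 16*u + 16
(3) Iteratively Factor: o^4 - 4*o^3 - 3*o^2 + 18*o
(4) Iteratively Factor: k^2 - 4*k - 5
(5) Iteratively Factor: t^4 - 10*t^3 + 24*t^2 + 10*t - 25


(1) = (c + 3)*(c^4 - 7*c^3 + 12*c^2 + 4*c - 16) = (c - 2)*(c + 3)*(c^3 - 5*c^2 + 2*c + 8) = (c - 2)*(c + 1)*(c + 3)*(c^2 - 6*c + 8) = (c - 4)*(c - 2)*(c + 1)*(c + 3)*(c - 2)
(2) = (u + 4)*(u^2 - 5*u + 4) = (u - 4)*(u + 4)*(u - 1)
(3) = (o)*(o^3 - 4*o^2 - 3*o + 18) = o*(o - 3)*(o^2 - o - 6) = o*(o - 3)^2*(o + 2)
(4) = (k + 1)*(k - 5)
(5) = (t - 5)*(t^3 - 5*t^2 - t + 5) = (t - 5)*(t + 1)*(t^2 - 6*t + 5) = (t - 5)^2*(t + 1)*(t - 1)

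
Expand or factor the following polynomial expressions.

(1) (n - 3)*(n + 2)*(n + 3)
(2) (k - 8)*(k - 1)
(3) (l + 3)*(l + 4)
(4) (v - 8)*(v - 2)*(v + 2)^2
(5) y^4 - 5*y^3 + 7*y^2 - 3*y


(1) = n^3 + 2*n^2 - 9*n - 18
(2) = k^2 - 9*k + 8
(3) = l^2 + 7*l + 12
(4) = v^4 - 6*v^3 - 20*v^2 + 24*v + 64
(5) = y*(y - 3)*(y - 1)^2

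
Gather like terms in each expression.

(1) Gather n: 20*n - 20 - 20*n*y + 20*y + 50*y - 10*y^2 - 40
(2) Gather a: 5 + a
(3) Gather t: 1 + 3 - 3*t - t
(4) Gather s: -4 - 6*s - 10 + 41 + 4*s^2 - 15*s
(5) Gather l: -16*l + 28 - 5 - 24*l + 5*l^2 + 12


(1) = n*(20 - 20*y) - 10*y^2 + 70*y - 60
(2) = a + 5
(3) = 4 - 4*t
(4) = 4*s^2 - 21*s + 27
(5) = 5*l^2 - 40*l + 35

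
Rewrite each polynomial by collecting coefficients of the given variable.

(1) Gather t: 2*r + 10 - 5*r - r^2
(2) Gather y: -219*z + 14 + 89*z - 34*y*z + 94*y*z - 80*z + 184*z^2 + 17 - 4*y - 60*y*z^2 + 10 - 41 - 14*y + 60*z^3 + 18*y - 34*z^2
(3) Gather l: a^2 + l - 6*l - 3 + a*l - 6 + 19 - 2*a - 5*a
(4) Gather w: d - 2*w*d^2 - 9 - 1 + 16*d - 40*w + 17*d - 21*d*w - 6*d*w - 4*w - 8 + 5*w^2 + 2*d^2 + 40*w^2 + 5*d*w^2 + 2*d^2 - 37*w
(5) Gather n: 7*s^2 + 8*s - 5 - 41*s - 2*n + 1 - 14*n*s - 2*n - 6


(1) = -r^2 - 3*r + 10
(2) = y*(-60*z^2 + 60*z) + 60*z^3 + 150*z^2 - 210*z
(3) = a^2 - 7*a + l*(a - 5) + 10
(4) = 4*d^2 + 34*d + w^2*(5*d + 45) + w*(-2*d^2 - 27*d - 81) - 18
(5) = n*(-14*s - 4) + 7*s^2 - 33*s - 10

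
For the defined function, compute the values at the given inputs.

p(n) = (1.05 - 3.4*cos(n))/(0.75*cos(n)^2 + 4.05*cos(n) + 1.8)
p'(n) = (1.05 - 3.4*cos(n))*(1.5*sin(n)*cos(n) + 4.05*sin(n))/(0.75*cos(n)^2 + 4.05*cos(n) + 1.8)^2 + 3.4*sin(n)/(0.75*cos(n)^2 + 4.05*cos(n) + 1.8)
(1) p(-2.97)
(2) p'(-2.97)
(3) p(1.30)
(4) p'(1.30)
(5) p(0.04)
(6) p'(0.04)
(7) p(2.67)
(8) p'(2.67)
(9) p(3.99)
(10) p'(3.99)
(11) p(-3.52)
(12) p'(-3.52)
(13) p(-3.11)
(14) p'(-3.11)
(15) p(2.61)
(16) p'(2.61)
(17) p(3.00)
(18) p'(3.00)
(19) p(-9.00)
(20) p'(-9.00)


(1) = -3.01
(2) = -0.51
(3) = 0.05
(4) = 1.19
(5) = -0.36
(6) = 0.01
(7) = -3.36
(8) = 2.15
(9) = -6.00
(10) = -20.38
(11) = -3.20
(12) = 1.43
(13) = -2.97
(14) = -0.09
(15) = -3.51
(16) = 2.81
(17) = -3.00
(18) = 0.41
(19) = -3.27
(20) = -1.75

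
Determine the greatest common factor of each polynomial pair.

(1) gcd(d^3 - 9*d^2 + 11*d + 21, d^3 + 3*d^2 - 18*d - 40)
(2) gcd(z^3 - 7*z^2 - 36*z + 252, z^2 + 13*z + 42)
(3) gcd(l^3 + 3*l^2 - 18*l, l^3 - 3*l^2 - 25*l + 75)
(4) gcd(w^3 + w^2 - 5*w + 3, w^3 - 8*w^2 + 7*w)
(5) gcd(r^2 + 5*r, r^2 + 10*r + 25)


(1) = 1
(2) = z + 6
(3) = l - 3
(4) = w - 1
(5) = gcd(r*(r + 5), (r + 5)^2) = r + 5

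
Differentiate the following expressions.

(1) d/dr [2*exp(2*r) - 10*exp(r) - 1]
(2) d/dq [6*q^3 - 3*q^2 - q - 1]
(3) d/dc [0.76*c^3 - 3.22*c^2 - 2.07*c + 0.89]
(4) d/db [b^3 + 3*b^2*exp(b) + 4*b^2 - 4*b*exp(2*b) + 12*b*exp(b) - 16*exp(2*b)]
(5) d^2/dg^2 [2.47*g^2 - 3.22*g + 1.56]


(1) = (4*exp(r) - 10)*exp(r)
(2) = 18*q^2 - 6*q - 1
(3) = 2.28*c^2 - 6.44*c - 2.07
(4) = 3*b^2*exp(b) + 3*b^2 - 8*b*exp(2*b) + 18*b*exp(b) + 8*b - 36*exp(2*b) + 12*exp(b)
(5) = 4.94000000000000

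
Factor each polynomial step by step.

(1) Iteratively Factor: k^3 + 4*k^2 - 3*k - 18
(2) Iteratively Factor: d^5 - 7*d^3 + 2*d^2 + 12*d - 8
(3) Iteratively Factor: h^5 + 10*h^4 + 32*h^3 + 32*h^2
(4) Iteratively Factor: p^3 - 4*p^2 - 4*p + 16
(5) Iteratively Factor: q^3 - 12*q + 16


(1) = (k - 2)*(k^2 + 6*k + 9) = (k - 2)*(k + 3)*(k + 3)
(2) = (d + 2)*(d^4 - 2*d^3 - 3*d^2 + 8*d - 4) = (d - 1)*(d + 2)*(d^3 - d^2 - 4*d + 4) = (d - 1)^2*(d + 2)*(d^2 - 4) = (d - 1)^2*(d + 2)^2*(d - 2)
(3) = (h + 4)*(h^4 + 6*h^3 + 8*h^2) = (h + 4)^2*(h^3 + 2*h^2) = h*(h + 4)^2*(h^2 + 2*h) = h*(h + 2)*(h + 4)^2*(h)
(4) = (p - 4)*(p^2 - 4) = (p - 4)*(p + 2)*(p - 2)
(5) = (q - 2)*(q^2 + 2*q - 8) = (q - 2)^2*(q + 4)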